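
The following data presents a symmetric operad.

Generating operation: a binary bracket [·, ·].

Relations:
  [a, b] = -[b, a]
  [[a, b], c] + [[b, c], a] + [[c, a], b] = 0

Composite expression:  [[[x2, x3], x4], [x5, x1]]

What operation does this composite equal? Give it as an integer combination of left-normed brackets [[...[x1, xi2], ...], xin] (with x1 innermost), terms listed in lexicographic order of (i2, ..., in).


Antisymmetry and Jacobi reduce to x1-anchored left-normed brackets.
Composite bracket: [[[x2, x3], x4], [x5, x1]]
Full expansion: 16 signed words from ab - ba (2^4 = 16).
Keep just the words that open with x1:
  the word x1x5x2x3x4 carries sign +1 and contributes +[[[[x1, x5], x2], x3], x4]
  the word x1x5x3x2x4 carries sign -1 and contributes -[[[[x1, x5], x3], x2], x4]
  the word x1x5x4x2x3 carries sign -1 and contributes -[[[[x1, x5], x4], x2], x3]
  the word x1x5x4x3x2 carries sign +1 and contributes +[[[[x1, x5], x4], x3], x2]

[[[[x1, x5], x2], x3], x4] - [[[[x1, x5], x3], x2], x4] - [[[[x1, x5], x4], x2], x3] + [[[[x1, x5], x4], x3], x2]


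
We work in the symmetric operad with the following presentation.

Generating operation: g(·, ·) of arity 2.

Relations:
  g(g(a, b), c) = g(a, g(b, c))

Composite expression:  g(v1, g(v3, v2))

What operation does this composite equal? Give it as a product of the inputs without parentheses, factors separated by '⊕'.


v1 ⊕ v3 ⊕ v2


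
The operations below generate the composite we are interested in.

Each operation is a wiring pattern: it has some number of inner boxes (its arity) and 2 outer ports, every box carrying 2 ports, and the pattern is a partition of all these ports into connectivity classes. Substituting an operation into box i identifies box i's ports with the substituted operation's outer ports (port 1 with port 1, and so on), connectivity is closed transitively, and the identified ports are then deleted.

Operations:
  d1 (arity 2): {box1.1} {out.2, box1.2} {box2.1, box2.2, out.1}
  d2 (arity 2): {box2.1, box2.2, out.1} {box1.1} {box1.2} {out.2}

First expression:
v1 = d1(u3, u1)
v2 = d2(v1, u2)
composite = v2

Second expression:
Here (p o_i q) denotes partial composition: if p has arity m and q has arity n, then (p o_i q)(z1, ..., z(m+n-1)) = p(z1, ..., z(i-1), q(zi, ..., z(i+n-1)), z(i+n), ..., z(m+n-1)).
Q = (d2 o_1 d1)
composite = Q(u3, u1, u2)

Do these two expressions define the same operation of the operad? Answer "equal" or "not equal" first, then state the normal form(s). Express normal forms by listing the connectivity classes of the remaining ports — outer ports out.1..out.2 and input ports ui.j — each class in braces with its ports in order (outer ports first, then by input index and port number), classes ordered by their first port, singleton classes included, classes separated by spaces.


equal: each reduces to {out.1, u2.1, u2.2} {out.2} {u1.1, u1.2} {u3.1} {u3.2}


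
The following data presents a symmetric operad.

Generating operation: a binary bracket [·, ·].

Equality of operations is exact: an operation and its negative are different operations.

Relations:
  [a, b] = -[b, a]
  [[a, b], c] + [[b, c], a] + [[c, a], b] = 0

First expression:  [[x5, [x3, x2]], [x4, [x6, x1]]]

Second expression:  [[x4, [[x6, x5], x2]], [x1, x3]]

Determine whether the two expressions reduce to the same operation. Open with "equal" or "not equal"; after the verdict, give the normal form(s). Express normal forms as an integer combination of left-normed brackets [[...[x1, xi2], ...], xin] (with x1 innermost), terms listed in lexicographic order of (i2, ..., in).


not equal; the first gives -[[[[[x1, x6], x4], x2], x3], x5] + [[[[[x1, x6], x4], x3], x2], x5] + [[[[[x1, x6], x4], x5], x2], x3] - [[[[[x1, x6], x4], x5], x3], x2] and the second [[[[[x1, x3], x2], x5], x6], x4] - [[[[[x1, x3], x2], x6], x5], x4] - [[[[[x1, x3], x4], x2], x5], x6] + [[[[[x1, x3], x4], x2], x6], x5] + [[[[[x1, x3], x4], x5], x6], x2] - [[[[[x1, x3], x4], x6], x5], x2] - [[[[[x1, x3], x5], x6], x2], x4] + [[[[[x1, x3], x6], x5], x2], x4]

Reducing the first expression gives -[[[[[x1, x6], x4], x2], x3], x5] + [[[[[x1, x6], x4], x3], x2], x5] + [[[[[x1, x6], x4], x5], x2], x3] - [[[[[x1, x6], x4], x5], x3], x2]
Reducing the second expression gives [[[[[x1, x3], x2], x5], x6], x4] - [[[[[x1, x3], x2], x6], x5], x4] - [[[[[x1, x3], x4], x2], x5], x6] + [[[[[x1, x3], x4], x2], x6], x5] + [[[[[x1, x3], x4], x5], x6], x2] - [[[[[x1, x3], x4], x6], x5], x2] - [[[[[x1, x3], x5], x6], x2], x4] + [[[[[x1, x3], x6], x5], x2], x4]
No match — not equal.


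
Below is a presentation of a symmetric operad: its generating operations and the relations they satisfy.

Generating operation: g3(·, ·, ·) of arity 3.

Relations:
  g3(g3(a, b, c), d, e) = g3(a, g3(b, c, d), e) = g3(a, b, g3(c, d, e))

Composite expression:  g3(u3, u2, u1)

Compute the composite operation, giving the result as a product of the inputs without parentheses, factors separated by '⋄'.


u3 ⋄ u2 ⋄ u1

Associativity of g3 dissolves the nesting; only the u-input order survives.
g3(u3, u2, u1) collapses to u3 ⋄ u2 ⋄ u1


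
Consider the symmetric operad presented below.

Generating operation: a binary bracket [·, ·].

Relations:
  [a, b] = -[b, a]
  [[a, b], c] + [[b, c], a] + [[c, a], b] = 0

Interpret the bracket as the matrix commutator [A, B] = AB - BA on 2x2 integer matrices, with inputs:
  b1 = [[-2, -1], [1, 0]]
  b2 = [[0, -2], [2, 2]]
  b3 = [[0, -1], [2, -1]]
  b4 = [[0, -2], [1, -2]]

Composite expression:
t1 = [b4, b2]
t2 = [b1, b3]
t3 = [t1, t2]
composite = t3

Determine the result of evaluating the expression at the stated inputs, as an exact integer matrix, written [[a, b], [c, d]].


[[-22, -28], [32, 22]]

[b4, b2] = [[-2, -8], [-6, 2]]
[b1, b3] = [[-1, 3], [5, 1]]
[[b4, b2], [b1, b3]] = [[-22, -28], [32, 22]]


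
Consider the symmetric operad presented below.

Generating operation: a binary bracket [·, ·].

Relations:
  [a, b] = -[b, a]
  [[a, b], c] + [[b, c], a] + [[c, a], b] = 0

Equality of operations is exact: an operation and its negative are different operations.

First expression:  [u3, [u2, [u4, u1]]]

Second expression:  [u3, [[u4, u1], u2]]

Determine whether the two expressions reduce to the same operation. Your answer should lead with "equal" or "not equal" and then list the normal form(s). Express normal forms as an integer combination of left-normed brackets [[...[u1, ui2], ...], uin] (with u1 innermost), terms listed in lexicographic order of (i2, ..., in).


not equal; first: -[[[u1, u4], u2], u3]; second: [[[u1, u4], u2], u3]

The first expression, normalized: -[[[u1, u4], u2], u3]
The second expression, normalized: [[[u1, u4], u2], u3]
The forms do not match — not equal.


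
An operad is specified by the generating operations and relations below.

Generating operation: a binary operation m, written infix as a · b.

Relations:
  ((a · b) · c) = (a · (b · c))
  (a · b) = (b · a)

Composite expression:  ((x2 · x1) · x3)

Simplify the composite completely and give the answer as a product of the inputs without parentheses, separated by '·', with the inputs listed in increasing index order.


Both nesting and order wash out for m; what remains is which x's occur.
(x2 · x1) unparenthesizes to x2 · x1
((x2 · x1) · x3) unparenthesizes to x2 · x1 · x3
reordering the factors by index: x1 · x2 · x3

x1 · x2 · x3


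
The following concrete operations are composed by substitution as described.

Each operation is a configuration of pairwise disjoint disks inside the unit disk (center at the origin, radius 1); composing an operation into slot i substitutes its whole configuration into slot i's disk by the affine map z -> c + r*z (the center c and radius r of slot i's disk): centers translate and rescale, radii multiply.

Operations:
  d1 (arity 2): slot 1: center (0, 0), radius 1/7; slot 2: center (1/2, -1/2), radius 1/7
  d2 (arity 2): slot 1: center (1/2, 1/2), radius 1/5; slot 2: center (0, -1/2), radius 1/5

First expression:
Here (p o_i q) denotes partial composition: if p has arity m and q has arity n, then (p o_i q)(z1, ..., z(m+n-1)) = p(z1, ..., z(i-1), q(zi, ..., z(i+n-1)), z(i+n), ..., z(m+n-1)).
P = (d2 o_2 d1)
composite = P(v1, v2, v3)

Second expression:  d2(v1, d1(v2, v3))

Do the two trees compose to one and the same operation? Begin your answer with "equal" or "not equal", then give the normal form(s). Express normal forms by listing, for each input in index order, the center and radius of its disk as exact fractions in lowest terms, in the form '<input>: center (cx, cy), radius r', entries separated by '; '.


equal; the common form is v1: center (1/2, 1/2), radius 1/5; v2: center (0, -1/2), radius 1/35; v3: center (1/10, -3/5), radius 1/35

Reducing the first expression gives v1: center (1/2, 1/2), radius 1/5; v2: center (0, -1/2), radius 1/35; v3: center (1/10, -3/5), radius 1/35
Reducing the second expression gives v1: center (1/2, 1/2), radius 1/5; v2: center (0, -1/2), radius 1/35; v3: center (1/10, -3/5), radius 1/35
The normal forms match — equal.


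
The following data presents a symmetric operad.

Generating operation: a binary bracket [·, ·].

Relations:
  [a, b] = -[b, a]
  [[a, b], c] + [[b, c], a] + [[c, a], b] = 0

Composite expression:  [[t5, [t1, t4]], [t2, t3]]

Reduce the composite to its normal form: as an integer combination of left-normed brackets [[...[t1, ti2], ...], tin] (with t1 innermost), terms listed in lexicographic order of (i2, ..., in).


Antisymmetry and Jacobi reduce to t1-anchored left-normed brackets.
Composite bracket: [[t5, [t1, t4]], [t2, t3]]
Under [a, b] = ab - ba we get 16 signed associative words (2^4 = 16).
Words beginning with t1 determine it all:
  the word t1t4t5t2t3 carries sign -1 and contributes -[[[[t1, t4], t5], t2], t3]
  the word t1t4t5t3t2 carries sign +1 and contributes +[[[[t1, t4], t5], t3], t2]

-[[[[t1, t4], t5], t2], t3] + [[[[t1, t4], t5], t3], t2]


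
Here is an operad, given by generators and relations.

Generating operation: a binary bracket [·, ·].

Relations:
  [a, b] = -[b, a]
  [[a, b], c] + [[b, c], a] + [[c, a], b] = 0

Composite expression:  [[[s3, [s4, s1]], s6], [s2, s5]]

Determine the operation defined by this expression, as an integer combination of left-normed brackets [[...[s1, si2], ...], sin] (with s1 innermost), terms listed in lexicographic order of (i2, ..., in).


[[[[[s1, s4], s3], s6], s2], s5] - [[[[[s1, s4], s3], s6], s5], s2]

Skip Jacobi rewriting: expand, keep s1-initial words, read off terms.
Composite bracket: [[[s3, [s4, s1]], s6], [s2, s5]]
Each bracket splits as ab - ba, giving 32 signed words (2^5 = 32).
Keep just the words that open with s1:
  from s1s4s3s6s2s5, sign +1: term +[[[[[s1, s4], s3], s6], s2], s5]
  from s1s4s3s6s5s2, sign -1: term -[[[[[s1, s4], s3], s6], s5], s2]


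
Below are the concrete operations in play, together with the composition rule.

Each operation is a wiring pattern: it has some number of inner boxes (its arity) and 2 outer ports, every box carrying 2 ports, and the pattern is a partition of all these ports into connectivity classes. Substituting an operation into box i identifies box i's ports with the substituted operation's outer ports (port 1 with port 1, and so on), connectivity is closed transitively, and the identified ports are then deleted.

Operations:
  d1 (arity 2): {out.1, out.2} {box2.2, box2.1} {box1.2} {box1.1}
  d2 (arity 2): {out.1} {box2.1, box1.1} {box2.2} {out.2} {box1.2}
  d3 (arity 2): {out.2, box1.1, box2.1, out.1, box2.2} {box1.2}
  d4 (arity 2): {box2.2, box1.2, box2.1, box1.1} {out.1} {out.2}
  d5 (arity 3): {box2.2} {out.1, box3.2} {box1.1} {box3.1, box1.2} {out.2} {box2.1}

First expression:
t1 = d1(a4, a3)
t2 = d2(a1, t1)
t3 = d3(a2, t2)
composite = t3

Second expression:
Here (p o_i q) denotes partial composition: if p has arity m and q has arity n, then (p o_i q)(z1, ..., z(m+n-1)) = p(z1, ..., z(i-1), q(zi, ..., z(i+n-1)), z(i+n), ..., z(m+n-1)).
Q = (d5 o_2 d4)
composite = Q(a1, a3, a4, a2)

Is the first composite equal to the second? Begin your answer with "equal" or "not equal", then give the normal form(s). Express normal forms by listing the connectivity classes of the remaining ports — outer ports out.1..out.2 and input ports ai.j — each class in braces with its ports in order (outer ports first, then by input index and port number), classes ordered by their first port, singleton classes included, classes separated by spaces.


not equal: they reduce to {out.1, out.2, a2.1} {a1.1} {a1.2} {a2.2} {a3.1, a3.2} {a4.1} {a4.2} and {out.1, a2.2} {out.2} {a1.1} {a1.2, a2.1} {a3.1, a3.2, a4.1, a4.2}

The first expression reduces to {out.1, out.2, a2.1} {a1.1} {a1.2} {a2.2} {a3.1, a3.2} {a4.1} {a4.2}
The second expression reduces to {out.1, a2.2} {out.2} {a1.1} {a1.2, a2.1} {a3.1, a3.2, a4.1, a4.2}
The forms do not match — not equal.


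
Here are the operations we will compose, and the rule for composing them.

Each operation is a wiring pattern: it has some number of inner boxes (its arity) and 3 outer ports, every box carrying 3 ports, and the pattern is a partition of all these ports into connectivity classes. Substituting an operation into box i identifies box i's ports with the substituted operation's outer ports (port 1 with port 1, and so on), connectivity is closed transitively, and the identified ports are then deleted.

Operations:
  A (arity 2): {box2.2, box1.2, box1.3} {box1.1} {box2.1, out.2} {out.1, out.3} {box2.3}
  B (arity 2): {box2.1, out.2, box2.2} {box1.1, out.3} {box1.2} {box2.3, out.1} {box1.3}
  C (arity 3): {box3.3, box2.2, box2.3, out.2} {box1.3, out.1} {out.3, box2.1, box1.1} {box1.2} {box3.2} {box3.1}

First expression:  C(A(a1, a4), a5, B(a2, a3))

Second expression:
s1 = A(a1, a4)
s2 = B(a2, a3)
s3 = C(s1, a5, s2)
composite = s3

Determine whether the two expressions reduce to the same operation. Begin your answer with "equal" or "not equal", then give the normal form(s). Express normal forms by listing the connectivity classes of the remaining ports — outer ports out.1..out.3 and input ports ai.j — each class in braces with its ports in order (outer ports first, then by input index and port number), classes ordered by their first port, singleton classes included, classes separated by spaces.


equal — both sides give {out.1, out.3, a5.1} {out.2, a2.1, a5.2, a5.3} {a1.1} {a1.2, a1.3, a4.2} {a2.2} {a2.3} {a3.1, a3.2} {a3.3} {a4.1} {a4.3}


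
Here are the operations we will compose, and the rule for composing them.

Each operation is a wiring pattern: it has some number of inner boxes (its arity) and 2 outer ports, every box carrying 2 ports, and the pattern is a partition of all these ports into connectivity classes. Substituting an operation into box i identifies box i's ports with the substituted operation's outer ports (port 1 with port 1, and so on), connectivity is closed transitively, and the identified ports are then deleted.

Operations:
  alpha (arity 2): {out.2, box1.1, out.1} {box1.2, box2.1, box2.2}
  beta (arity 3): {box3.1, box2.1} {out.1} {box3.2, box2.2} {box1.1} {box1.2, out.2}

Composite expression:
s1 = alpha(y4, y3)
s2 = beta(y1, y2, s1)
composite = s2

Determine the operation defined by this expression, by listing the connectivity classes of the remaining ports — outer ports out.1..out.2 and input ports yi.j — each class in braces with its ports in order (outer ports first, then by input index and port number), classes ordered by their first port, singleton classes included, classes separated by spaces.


{out.1} {out.2, y1.2} {y1.1} {y2.1, y2.2, y4.1} {y3.1, y3.2, y4.2}

Two ports join when wires chain via beta-identified ports.
the subtree at alpha composes to {out.1, out.2, y4.1} {y3.1, y3.2, y4.2} on (y4, y3); out.j = own outer ports
the subtree at beta composes to {out.1} {out.2, y1.2} {y1.1} {y2.1, y2.2, y4.1} {y3.1, y3.2, y4.2} on (y1, y2, y4, y3); out.j = own outer ports


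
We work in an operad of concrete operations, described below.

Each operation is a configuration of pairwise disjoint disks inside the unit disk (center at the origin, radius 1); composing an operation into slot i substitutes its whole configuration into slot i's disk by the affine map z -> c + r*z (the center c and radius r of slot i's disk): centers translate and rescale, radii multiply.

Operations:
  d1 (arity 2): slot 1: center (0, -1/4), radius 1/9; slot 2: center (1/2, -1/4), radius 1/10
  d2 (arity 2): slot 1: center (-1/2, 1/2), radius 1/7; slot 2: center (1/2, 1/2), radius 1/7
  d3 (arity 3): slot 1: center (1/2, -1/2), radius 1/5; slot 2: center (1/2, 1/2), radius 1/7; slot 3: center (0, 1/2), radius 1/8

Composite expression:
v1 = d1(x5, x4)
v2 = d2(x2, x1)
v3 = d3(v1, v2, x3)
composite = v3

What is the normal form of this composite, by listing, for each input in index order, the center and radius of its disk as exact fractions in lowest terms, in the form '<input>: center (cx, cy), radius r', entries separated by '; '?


x1: center (4/7, 4/7), radius 1/49; x2: center (3/7, 4/7), radius 1/49; x3: center (0, 1/2), radius 1/8; x4: center (3/5, -11/20), radius 1/50; x5: center (1/2, -11/20), radius 1/45

Follow each x-input down from d3: c' goes to c + r*c', radius to r*r'.
input x5: applying the 2 nested substitutions gives center (1/2, -11/20), radius 1/45
input x4: applying the 2 nested substitutions gives center (3/5, -11/20), radius 1/50
input x2: applying the 2 nested substitutions gives center (3/7, 4/7), radius 1/49
input x1: applying the 2 nested substitutions gives center (4/7, 4/7), radius 1/49
input x3: applying the 1 nested substitution gives center (0, 1/2), radius 1/8


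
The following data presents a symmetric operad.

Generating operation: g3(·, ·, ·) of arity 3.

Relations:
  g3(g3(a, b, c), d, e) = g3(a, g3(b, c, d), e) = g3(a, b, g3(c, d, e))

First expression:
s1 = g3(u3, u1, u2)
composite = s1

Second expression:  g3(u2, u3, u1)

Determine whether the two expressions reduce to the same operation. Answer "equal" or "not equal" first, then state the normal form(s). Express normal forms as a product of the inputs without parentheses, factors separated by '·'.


not equal — first u3 · u1 · u2, second u2 · u3 · u1

Normal form of the first expression: u3 · u1 · u2
Normal form of the second expression: u2 · u3 · u1
The forms do not match — not equal.


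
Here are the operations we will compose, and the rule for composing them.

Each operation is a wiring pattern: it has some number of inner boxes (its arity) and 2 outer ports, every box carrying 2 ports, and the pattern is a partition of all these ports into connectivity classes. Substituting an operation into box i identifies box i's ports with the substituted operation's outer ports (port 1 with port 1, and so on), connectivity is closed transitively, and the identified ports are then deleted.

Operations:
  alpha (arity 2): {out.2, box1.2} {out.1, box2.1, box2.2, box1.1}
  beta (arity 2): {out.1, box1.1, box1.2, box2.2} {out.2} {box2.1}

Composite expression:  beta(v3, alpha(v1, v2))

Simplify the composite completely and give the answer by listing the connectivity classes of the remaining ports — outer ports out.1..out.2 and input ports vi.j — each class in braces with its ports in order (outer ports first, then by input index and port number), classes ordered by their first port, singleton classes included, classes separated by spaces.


{out.1, v1.2, v3.1, v3.2} {out.2} {v1.1, v2.1, v2.2}

Substituting into beta glues patterns; closure does the rest.
the subtree at alpha composes to {out.1, v1.1, v2.1, v2.2} {out.2, v1.2} on (v1, v2); out.j = own outer ports
the subtree at beta composes to {out.1, v1.2, v3.1, v3.2} {out.2} {v1.1, v2.1, v2.2} on (v3, v1, v2); out.j = own outer ports


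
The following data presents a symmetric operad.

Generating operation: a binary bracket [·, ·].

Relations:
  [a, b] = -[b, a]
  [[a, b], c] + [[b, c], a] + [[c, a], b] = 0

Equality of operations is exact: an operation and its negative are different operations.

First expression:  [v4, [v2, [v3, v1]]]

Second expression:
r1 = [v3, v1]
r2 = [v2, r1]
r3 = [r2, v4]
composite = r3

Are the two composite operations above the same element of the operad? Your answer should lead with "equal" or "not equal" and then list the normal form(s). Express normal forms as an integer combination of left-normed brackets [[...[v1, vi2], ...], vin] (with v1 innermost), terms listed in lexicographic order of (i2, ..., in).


not equal; the first gives -[[[v1, v3], v2], v4] and the second [[[v1, v3], v2], v4]


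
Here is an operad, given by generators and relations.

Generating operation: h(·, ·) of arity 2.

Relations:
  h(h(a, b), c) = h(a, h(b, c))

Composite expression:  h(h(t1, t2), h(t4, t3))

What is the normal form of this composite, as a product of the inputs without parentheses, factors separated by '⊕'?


t1 ⊕ t2 ⊕ t4 ⊕ t3

Associativity of h dissolves the nesting; only the t-input order survives.
h(t1, t2) spells out as t1 ⊕ t2
h(t4, t3) spells out as t4 ⊕ t3
h(h(t1, t2), h(t4, t3)) spells out as t1 ⊕ t2 ⊕ t4 ⊕ t3


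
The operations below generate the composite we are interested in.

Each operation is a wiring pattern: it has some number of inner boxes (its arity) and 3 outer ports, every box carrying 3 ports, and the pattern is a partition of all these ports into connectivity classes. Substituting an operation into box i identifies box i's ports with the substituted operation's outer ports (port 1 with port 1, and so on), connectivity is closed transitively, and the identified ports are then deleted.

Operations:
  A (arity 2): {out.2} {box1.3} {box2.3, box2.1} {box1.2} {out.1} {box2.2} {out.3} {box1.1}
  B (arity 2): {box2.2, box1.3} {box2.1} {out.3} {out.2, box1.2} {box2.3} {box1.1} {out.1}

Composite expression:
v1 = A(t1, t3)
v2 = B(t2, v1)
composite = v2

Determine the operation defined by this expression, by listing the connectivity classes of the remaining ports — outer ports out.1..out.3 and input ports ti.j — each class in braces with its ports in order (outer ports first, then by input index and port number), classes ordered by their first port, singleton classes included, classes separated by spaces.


{out.1} {out.2, t2.2} {out.3} {t1.1} {t1.2} {t1.3} {t2.1} {t2.3} {t3.1, t3.3} {t3.2}

After gluing at B, chains via deleted ports link the t-ports.
after A, the pattern on (t1, t3) reads {out.1} {out.2} {out.3} {t1.1} {t1.2} {t1.3} {t3.1, t3.3} {t3.2} (out.j = its outer ports)
after B, the pattern on (t2, t1, t3) reads {out.1} {out.2, t2.2} {out.3} {t1.1} {t1.2} {t1.3} {t2.1} {t2.3} {t3.1, t3.3} {t3.2} (out.j = its outer ports)


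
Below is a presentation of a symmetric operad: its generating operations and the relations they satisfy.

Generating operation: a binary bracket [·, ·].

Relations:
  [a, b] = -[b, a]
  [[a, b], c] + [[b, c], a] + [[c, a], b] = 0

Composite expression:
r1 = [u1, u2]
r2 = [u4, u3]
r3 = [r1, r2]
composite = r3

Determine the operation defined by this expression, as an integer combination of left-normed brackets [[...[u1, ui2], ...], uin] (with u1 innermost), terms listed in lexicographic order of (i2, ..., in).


Expand each bracket as ab - ba; the u1-initial words give the coefficients.
Composite bracket: [[u1, u2], [u4, u3]]
Each bracket splits as ab - ba, giving 8 signed words (2^3 = 8).
Only words starting with u1 matter:
  from u1u2u3u4, sign -1: term -[[[u1, u2], u3], u4]
  from u1u2u4u3, sign +1: term +[[[u1, u2], u4], u3]

-[[[u1, u2], u3], u4] + [[[u1, u2], u4], u3]


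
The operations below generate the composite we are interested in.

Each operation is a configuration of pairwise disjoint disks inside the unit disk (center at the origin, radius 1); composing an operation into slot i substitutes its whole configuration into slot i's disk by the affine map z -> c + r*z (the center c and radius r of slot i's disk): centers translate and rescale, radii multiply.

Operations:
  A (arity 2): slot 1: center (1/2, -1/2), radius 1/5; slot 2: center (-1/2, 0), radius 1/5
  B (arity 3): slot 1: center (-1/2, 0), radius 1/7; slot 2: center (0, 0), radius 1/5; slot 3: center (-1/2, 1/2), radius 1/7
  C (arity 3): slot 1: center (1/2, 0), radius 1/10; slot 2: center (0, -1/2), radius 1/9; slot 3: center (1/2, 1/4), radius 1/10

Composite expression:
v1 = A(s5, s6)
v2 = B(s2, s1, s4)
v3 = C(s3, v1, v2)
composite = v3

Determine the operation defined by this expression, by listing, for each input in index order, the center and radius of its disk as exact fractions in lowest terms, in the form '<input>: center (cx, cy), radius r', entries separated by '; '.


s1: center (1/2, 1/4), radius 1/50; s2: center (9/20, 1/4), radius 1/70; s3: center (1/2, 0), radius 1/10; s4: center (9/20, 3/10), radius 1/70; s5: center (1/18, -5/9), radius 1/45; s6: center (-1/18, -1/2), radius 1/45


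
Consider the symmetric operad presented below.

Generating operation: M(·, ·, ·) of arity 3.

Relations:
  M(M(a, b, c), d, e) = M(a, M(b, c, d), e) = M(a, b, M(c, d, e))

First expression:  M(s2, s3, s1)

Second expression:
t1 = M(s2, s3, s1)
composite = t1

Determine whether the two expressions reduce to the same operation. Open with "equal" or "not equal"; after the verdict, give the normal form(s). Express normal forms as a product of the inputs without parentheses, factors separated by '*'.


equal: each reduces to s2 * s3 * s1

The first composite normalizes to s2 * s3 * s1
The second composite normalizes to s2 * s3 * s1
Same normal form: equal.


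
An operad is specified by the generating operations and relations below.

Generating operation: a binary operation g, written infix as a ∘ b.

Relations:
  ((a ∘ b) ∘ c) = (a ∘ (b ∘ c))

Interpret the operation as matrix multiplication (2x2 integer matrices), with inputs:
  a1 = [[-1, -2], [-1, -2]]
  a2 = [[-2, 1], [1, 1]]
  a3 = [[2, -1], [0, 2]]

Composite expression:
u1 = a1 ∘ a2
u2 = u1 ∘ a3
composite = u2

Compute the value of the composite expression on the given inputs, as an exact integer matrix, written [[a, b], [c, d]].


[[0, -6], [0, -6]]

(a1 ∘ a2) = [[0, -3], [0, -3]]
((a1 ∘ a2) ∘ a3) = [[0, -6], [0, -6]]


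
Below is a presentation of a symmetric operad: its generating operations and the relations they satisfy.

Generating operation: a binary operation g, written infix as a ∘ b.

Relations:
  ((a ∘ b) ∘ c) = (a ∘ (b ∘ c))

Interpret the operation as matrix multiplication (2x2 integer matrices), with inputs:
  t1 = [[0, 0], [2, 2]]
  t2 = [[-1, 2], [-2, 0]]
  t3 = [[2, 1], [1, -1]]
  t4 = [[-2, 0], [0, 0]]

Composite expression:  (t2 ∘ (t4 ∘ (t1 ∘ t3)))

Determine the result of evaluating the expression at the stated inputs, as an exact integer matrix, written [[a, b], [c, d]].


(t1 ∘ t3) = [[0, 0], [6, 0]]
(t4 ∘ (t1 ∘ t3)) = [[0, 0], [0, 0]]
(t2 ∘ (t4 ∘ (t1 ∘ t3))) = [[0, 0], [0, 0]]

[[0, 0], [0, 0]]


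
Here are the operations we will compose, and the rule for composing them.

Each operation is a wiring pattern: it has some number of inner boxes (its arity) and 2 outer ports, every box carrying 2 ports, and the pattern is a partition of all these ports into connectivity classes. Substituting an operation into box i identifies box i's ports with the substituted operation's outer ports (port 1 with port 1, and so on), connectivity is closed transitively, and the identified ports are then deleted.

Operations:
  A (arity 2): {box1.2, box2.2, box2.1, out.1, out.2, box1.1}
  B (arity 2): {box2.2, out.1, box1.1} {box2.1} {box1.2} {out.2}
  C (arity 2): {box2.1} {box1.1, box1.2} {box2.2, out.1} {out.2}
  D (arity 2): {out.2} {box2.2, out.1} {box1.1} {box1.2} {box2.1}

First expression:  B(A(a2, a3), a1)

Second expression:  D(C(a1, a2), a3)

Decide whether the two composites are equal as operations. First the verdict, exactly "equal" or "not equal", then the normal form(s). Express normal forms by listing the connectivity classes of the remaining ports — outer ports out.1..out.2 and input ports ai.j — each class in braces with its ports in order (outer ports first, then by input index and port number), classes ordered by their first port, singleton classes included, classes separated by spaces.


not equal — first {out.1, a1.2, a2.1, a2.2, a3.1, a3.2} {out.2} {a1.1}, second {out.1, a3.2} {out.2} {a1.1, a1.2} {a2.1} {a2.2} {a3.1}


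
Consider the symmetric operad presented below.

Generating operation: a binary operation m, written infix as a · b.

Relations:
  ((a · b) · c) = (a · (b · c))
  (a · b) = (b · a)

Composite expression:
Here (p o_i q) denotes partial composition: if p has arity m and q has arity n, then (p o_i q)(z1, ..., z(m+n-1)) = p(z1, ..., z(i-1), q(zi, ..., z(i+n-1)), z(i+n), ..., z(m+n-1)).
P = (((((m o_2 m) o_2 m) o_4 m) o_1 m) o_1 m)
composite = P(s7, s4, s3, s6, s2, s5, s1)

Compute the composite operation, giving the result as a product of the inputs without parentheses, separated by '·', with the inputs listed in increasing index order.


s1 · s2 · s3 · s4 · s5 · s6 · s7

Any arrangement under m is one operation, so sort the s-inputs.
(s7 · s4) flattens to s7 · s4
((s7 · s4) · s3) flattens to s7 · s4 · s3
(s6 · s2) flattens to s6 · s2
(s5 · s1) flattens to s5 · s1
((s6 · s2) · (s5 · s1)) flattens to s6 · s2 · s5 · s1
(((s7 · s4) · s3) · ((s6 · s2) · (s5 · s1))) flattens to s7 · s4 · s3 · s6 · s2 · s5 · s1
reordering the factors by index: s1 · s2 · s3 · s4 · s5 · s6 · s7


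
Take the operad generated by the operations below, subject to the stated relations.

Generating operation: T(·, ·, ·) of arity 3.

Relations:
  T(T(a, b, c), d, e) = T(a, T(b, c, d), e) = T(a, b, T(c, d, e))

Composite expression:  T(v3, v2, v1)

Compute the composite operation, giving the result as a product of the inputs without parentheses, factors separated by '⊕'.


v3 ⊕ v2 ⊕ v1

All parenthesizations of T agree; list the v-inputs left to right.
T(v3, v2, v1) linearizes to v3 ⊕ v2 ⊕ v1


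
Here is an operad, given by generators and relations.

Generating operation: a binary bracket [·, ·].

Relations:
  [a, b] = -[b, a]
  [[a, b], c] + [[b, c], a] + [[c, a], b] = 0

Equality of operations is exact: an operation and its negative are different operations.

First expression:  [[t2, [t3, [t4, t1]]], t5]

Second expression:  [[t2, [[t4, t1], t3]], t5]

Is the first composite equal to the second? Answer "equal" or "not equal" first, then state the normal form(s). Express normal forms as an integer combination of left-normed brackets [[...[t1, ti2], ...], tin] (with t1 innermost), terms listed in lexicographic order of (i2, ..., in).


not equal: they reduce to -[[[[t1, t4], t3], t2], t5] and [[[[t1, t4], t3], t2], t5]

The first expression reduces to -[[[[t1, t4], t3], t2], t5]
The second expression reduces to [[[[t1, t4], t3], t2], t5]
The forms do not match — not equal.


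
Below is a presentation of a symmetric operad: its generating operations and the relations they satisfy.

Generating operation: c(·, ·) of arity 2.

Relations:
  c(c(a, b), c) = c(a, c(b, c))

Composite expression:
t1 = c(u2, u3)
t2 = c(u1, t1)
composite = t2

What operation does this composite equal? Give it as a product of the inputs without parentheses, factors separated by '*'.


u1 * u2 * u3

Every regrouping of c is equal, so read the u-inputs in written order.
c(u2, u3) spells out as u2 * u3
c(u1, c(u2, u3)) spells out as u1 * u2 * u3


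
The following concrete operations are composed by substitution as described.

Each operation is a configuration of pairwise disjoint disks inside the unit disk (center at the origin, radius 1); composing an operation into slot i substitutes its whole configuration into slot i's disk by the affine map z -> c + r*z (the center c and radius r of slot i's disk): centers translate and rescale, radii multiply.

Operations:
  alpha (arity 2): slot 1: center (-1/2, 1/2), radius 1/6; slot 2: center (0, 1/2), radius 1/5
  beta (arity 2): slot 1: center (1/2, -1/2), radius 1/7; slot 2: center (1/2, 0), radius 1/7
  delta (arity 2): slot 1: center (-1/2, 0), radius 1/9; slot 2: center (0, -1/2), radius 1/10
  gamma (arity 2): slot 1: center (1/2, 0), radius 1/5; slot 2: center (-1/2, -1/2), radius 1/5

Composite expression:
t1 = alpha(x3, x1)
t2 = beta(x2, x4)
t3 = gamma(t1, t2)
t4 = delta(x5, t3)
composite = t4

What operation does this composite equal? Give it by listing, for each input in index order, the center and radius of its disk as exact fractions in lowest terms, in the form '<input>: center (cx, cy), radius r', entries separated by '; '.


Only the slot chain above each x matters under delta; compose those maps.
for x5, the 1-step affine chain lands on center (-1/2, 0), radius 1/9
for x3, the 3-step affine chain lands on center (1/25, -49/100), radius 1/300
for x1, the 3-step affine chain lands on center (1/20, -49/100), radius 1/250
for x2, the 3-step affine chain lands on center (-1/25, -14/25), radius 1/350
for x4, the 3-step affine chain lands on center (-1/25, -11/20), radius 1/350

x1: center (1/20, -49/100), radius 1/250; x2: center (-1/25, -14/25), radius 1/350; x3: center (1/25, -49/100), radius 1/300; x4: center (-1/25, -11/20), radius 1/350; x5: center (-1/2, 0), radius 1/9


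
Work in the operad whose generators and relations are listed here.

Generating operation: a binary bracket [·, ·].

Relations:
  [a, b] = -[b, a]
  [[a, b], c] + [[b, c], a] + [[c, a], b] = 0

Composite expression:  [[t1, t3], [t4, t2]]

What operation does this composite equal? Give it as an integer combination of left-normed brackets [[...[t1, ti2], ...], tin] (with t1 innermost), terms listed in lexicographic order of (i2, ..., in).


-[[[t1, t3], t2], t4] + [[[t1, t3], t4], t2]

Antisymmetry and Jacobi reduce to t1-anchored left-normed brackets.
Composite bracket: [[t1, t3], [t4, t2]]
Applying ab - ba throughout gives 8 signed words (2^3 = 8).
The t1-initial words carry the normal form:
  t1t3t2t4 (sign -1) contributes -[[[t1, t3], t2], t4]
  t1t3t4t2 (sign +1) contributes +[[[t1, t3], t4], t2]


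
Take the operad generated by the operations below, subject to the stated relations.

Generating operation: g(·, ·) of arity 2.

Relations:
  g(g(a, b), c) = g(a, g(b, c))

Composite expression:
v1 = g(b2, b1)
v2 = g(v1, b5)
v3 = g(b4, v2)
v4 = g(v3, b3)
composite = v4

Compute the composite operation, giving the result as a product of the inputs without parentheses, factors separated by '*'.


Every regrouping of g is equal, so read the b-inputs in written order.
g(b2, b1) spells out as b2 * b1
g(g(b2, b1), b5) spells out as b2 * b1 * b5
g(b4, g(g(b2, b1), b5)) spells out as b4 * b2 * b1 * b5
g(g(b4, g(g(b2, b1), b5)), b3) spells out as b4 * b2 * b1 * b5 * b3

b4 * b2 * b1 * b5 * b3


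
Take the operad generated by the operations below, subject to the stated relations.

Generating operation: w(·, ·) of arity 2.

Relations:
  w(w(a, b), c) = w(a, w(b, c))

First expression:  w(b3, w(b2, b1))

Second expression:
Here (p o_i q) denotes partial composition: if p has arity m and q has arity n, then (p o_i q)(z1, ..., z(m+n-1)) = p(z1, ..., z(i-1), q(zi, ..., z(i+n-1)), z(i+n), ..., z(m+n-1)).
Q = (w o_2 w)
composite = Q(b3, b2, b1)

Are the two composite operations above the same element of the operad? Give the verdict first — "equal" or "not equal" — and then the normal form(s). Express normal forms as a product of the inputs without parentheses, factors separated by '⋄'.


equal; the common form is b3 ⋄ b2 ⋄ b1

In normal form, the first expression is b3 ⋄ b2 ⋄ b1
In normal form, the second expression is b3 ⋄ b2 ⋄ b1
The forms coincide; equal.


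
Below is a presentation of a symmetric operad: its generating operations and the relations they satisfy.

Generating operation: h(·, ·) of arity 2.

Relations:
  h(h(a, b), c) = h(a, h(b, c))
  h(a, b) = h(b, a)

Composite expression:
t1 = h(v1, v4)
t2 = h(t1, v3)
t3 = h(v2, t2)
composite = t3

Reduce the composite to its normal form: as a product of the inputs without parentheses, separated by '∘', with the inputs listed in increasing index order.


v1 ∘ v2 ∘ v3 ∘ v4

Key point: h commutes, so take the v-inputs in any fixed order.
h(v1, v4) reduces to v1 ∘ v4
h(h(v1, v4), v3) reduces to v1 ∘ v4 ∘ v3
h(v2, h(h(v1, v4), v3)) reduces to v2 ∘ v1 ∘ v4 ∘ v3
sorting the factors by input index: v1 ∘ v2 ∘ v3 ∘ v4


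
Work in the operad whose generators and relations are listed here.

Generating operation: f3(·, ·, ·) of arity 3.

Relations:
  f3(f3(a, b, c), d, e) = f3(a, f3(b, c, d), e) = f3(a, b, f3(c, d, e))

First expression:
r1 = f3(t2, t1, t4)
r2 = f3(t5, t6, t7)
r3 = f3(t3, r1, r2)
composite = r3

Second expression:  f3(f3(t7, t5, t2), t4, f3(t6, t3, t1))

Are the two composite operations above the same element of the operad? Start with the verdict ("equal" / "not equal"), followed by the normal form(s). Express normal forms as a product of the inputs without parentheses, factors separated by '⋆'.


not equal; the first gives t3 ⋆ t2 ⋆ t1 ⋆ t4 ⋆ t5 ⋆ t6 ⋆ t7 and the second t7 ⋆ t5 ⋆ t2 ⋆ t4 ⋆ t6 ⋆ t3 ⋆ t1

In normal form, the first expression is t3 ⋆ t2 ⋆ t1 ⋆ t4 ⋆ t5 ⋆ t6 ⋆ t7
In normal form, the second expression is t7 ⋆ t5 ⋆ t2 ⋆ t4 ⋆ t6 ⋆ t3 ⋆ t1
The normal forms differ: not equal.


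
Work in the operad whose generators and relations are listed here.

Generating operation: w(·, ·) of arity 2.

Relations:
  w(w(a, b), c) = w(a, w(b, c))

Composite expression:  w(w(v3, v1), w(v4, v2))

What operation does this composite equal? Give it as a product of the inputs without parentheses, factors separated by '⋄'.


v3 ⋄ v1 ⋄ v4 ⋄ v2


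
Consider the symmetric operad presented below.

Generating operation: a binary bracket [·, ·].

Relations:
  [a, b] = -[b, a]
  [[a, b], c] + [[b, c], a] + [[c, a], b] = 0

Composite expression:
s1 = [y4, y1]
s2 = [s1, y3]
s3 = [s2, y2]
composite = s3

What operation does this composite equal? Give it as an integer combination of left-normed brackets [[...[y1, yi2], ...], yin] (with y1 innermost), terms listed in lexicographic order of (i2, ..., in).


Left-normed coefficients sit on the y1-initial expansion words.
Composite bracket: [[[y4, y1], y3], y2]
Applying ab - ba throughout gives 8 signed words (2^3 = 8).
Keep just the words that open with y1:
  word y1y4y3y2 has sign -1, contributing -[[[y1, y4], y3], y2]

-[[[y1, y4], y3], y2]


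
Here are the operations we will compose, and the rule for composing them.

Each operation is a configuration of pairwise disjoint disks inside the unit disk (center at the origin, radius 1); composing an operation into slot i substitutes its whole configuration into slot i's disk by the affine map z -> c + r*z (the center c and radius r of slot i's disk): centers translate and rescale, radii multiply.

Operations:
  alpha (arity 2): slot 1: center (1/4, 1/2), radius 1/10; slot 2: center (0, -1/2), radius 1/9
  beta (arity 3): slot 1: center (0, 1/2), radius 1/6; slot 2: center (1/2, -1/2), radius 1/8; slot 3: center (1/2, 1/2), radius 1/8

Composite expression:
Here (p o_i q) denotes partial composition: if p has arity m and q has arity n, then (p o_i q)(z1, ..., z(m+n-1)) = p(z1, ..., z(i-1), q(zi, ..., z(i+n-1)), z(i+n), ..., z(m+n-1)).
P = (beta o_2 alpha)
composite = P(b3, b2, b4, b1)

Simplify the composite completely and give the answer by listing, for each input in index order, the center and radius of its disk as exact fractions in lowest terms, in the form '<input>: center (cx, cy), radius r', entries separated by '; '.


b1: center (1/2, 1/2), radius 1/8; b2: center (17/32, -7/16), radius 1/80; b3: center (0, 1/2), radius 1/6; b4: center (1/2, -9/16), radius 1/72

Nesting under beta composes maps z -> c + r*z down each b-path.
b3: after 1 affine step, its disk has center (0, 1/2), radius 1/6
b2: after 2 affine steps, its disk has center (17/32, -7/16), radius 1/80
b4: after 2 affine steps, its disk has center (1/2, -9/16), radius 1/72
b1: after 1 affine step, its disk has center (1/2, 1/2), radius 1/8


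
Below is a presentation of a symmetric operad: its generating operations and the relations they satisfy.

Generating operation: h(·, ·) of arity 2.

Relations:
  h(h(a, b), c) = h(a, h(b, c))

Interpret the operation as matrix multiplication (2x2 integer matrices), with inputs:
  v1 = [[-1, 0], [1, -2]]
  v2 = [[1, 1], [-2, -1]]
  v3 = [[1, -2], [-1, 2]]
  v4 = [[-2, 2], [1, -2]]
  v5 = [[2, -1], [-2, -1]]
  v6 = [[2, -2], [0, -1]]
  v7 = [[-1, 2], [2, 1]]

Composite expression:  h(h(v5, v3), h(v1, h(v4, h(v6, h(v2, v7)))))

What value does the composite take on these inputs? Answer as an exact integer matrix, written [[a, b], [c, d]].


h(v5, v3) = [[3, -6], [-1, 2]]
h(v2, v7) = [[1, 3], [0, -5]]
h(v6, h(v2, v7)) = [[2, 16], [0, 5]]
h(v4, h(v6, h(v2, v7))) = [[-4, -22], [2, 6]]
h(v1, h(v4, h(v6, h(v2, v7)))) = [[4, 22], [-8, -34]]
h(h(v5, v3), h(v1, h(v4, h(v6, h(v2, v7))))) = [[60, 270], [-20, -90]]

[[60, 270], [-20, -90]]
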